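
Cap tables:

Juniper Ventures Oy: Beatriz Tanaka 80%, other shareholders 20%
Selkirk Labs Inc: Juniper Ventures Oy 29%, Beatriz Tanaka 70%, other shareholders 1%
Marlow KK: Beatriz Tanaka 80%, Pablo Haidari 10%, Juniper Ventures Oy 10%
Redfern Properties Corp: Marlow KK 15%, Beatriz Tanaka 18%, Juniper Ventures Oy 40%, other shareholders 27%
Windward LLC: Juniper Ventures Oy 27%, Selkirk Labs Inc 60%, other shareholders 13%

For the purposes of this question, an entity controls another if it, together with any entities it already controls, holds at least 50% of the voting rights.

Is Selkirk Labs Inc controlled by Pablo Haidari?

No

Pablo's largest direct stake is 10% in Marlow, which does not meet the threshold, so Pablo controls no company.
Neither Pablo nor any entity Pablo controls holds any voting interest in Selkirk.
So Pablo does not control Selkirk.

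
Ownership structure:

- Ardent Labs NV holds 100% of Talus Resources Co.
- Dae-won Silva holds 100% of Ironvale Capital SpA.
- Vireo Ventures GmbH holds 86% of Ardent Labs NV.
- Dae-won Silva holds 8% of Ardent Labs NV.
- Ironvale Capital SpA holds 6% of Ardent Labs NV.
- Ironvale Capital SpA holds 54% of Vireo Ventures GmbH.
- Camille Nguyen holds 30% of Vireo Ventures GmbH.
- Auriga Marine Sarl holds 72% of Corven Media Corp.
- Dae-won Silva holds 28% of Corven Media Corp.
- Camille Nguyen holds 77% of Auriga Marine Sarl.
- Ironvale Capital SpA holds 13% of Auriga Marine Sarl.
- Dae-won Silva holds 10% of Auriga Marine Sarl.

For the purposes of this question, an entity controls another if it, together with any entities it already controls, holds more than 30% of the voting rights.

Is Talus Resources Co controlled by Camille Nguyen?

No

Camille holds 77% of Auriga, so Camille controls Auriga.
Auriga holds 72% of Corven, so Camille controls Corven.
Neither Camille nor any entity Camille controls holds any voting interest in Talus.
So Camille does not control Talus.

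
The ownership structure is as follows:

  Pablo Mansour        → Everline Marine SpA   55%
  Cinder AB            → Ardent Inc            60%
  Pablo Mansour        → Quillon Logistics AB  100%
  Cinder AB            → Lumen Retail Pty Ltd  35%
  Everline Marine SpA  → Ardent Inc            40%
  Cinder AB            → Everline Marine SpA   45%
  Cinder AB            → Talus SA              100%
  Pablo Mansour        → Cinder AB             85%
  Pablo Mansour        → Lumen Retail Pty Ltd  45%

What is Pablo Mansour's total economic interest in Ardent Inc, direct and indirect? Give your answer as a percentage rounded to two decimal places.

88.30%

Pablo reaches Ardent along 3 paths.
Via Cinder: 85% × 60% = 51%.
Via Cinder → Everline: 85% × 45% × 40% = 15.3%.
Via Everline: 55% × 40% = 22%.
Total: 51% + 15.3% + 22% = 88.3%.
Rounded: 88.30%.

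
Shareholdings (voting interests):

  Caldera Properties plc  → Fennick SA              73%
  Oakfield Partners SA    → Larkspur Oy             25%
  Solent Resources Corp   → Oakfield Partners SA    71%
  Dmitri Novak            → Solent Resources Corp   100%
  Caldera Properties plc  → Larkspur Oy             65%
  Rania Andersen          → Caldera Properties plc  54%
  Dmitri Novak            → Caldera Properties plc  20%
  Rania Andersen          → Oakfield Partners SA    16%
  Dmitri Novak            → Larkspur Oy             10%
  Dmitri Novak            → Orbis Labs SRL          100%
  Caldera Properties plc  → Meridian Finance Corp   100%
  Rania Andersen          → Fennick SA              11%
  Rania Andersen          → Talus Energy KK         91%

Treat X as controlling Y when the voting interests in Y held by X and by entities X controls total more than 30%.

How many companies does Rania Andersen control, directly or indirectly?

Rania holds 54% of Caldera, so Rania controls Caldera.
Caldera holds 100% of Meridian, so Rania controls Meridian.
Caldera holds 65% of Larkspur, so Rania controls Larkspur.
Caldera and Rania together hold 73% + 11% = 84% of Fennick, so Rania controls Fennick.
Rania holds 91% of Talus, so Rania controls Talus.
No other company's threshold is met.
Rania controls 5 companies.

5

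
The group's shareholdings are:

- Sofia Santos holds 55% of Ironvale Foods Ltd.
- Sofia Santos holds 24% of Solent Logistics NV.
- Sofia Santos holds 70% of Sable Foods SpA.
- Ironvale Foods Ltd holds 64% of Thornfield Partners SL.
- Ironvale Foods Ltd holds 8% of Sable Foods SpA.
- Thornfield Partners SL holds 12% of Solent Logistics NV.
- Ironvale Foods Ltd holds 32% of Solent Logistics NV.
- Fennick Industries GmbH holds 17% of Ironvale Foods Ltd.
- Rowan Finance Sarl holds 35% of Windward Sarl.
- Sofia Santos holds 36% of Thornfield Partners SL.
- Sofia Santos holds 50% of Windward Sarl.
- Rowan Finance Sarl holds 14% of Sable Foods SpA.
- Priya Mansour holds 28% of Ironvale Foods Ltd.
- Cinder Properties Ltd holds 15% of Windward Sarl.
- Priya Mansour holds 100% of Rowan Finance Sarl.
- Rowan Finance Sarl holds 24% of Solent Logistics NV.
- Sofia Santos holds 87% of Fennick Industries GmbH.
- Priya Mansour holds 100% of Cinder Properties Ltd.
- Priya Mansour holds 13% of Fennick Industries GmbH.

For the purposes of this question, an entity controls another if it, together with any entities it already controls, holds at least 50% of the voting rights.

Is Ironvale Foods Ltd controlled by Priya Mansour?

No

Priya holds 100% of Rowan, so Priya controls Rowan.
Priya holds 100% of Cinder, so Priya controls Cinder.
Cinder and Rowan together hold 15% + 35% = 50% of Windward, so Priya controls Windward.
In Ironvale, Priya's side holds only 28%, not ≥ 50%.
So Priya does not control Ironvale.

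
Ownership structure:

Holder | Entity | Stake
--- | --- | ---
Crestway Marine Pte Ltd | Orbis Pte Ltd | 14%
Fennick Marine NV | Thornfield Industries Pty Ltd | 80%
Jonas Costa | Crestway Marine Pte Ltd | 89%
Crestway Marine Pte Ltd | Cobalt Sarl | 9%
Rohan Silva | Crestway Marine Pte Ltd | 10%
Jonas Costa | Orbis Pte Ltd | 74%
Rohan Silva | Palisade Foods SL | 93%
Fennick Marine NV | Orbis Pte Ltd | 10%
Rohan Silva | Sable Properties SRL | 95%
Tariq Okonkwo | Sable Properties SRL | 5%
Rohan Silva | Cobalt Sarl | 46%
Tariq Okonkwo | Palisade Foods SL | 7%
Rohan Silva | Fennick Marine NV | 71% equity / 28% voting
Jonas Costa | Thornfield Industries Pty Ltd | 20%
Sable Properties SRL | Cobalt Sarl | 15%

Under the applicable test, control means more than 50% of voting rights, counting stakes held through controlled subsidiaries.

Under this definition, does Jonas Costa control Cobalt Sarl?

No

Jonas holds 89% of Crestway, so Jonas controls Crestway.
Jonas and Crestway together hold 74% + 14% = 88% of Orbis, so Jonas controls Orbis.
In Cobalt, Jonas's side holds only 9%, not > 50%.
So Jonas does not control Cobalt.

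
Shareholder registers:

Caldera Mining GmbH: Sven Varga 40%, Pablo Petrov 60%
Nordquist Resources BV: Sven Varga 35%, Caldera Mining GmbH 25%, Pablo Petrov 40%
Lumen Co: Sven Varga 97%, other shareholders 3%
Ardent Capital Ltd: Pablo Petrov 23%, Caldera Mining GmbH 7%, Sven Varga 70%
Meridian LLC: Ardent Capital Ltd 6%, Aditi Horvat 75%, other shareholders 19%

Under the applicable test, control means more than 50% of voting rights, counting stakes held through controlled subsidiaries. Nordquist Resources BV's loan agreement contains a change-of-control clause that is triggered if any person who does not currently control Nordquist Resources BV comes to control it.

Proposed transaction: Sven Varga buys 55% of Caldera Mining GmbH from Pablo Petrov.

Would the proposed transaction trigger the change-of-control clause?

Yes

The purchase adds only to Sven's holdings (Pablo's stake shrinks), so Sven is the only person who could newly come to control Nordquist.
Sven holds 97% of Lumen, so Sven controls Lumen.
Sven holds 70% of Ardent, so Sven controls Ardent.
In Nordquist, Sven's side holds only 35%, not > 50%.
So before the transaction, Sven does not control Nordquist.
After the purchase, Sven's direct stake in Caldera rises to 40% + 55% = 95%, and Pablo's stake falls to 5%.
Sven holds 95% of Caldera, so Sven controls Caldera.
Sven and Caldera together hold 35% + 25% = 60% of Nordquist, so Sven controls Nordquist.
Sven did not control Nordquist before and does after, so the clause is triggered.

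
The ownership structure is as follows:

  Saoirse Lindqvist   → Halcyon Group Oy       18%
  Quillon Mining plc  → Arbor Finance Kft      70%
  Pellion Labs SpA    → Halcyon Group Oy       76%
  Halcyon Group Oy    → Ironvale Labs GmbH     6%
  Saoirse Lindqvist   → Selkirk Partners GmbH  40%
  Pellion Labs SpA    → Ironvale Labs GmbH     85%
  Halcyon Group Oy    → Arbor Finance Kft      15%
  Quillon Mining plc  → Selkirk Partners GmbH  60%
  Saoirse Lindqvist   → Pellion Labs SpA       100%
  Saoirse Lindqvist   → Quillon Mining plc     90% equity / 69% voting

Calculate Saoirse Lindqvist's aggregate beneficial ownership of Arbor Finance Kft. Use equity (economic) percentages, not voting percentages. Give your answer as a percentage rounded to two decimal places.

77.10%

Saoirse reaches Arbor along 3 paths.
Via Quillon: 90% × 70% = 63%.
Via Pellion → Halcyon: 100% × 76% × 15% = 11.4%.
Via Halcyon: 18% × 15% = 2.7%.
Total: 63% + 11.4% + 2.7% = 77.1%.
Rounded: 77.10%.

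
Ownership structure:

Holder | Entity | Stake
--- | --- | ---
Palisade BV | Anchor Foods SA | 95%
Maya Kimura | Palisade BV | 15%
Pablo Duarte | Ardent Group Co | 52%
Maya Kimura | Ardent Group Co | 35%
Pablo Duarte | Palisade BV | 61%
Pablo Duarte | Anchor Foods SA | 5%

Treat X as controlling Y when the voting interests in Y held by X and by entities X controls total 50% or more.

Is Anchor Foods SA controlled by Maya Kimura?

Maya's largest direct stake is 35% in Ardent, which does not meet the threshold, so Maya controls no company.
Neither Maya nor any entity Maya controls holds any voting interest in Anchor.
So Maya does not control Anchor.

No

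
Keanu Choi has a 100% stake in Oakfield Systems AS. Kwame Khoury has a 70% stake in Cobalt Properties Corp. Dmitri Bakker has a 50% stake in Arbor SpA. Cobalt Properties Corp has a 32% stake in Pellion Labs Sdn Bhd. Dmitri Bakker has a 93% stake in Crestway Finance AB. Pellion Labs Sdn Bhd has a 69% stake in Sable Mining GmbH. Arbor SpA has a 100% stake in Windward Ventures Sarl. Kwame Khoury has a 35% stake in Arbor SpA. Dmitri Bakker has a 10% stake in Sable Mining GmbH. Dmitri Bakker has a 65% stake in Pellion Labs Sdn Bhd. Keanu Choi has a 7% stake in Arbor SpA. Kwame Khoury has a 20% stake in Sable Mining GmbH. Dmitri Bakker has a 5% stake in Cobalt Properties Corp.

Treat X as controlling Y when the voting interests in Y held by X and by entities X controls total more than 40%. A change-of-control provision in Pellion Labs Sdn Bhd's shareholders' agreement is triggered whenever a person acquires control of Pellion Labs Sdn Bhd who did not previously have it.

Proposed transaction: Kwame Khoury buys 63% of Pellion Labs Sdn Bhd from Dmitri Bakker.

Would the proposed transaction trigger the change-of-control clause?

Yes

The purchase adds only to Kwame's holdings (Dmitri's stake shrinks), so Kwame is the only person who could newly come to control Pellion.
Kwame holds 70% of Cobalt, so Kwame controls Cobalt.
In Pellion, Kwame's side holds only 32%, not > 40%.
So before the transaction, Kwame does not control Pellion.
After the purchase, Kwame holds 63% of Pellion directly, and Dmitri's stake falls to 2%.
Cobalt and Kwame together hold 32% + 63% = 95% of Pellion, so Kwame controls Pellion.
Kwame did not control Pellion before and does after, so the clause is triggered.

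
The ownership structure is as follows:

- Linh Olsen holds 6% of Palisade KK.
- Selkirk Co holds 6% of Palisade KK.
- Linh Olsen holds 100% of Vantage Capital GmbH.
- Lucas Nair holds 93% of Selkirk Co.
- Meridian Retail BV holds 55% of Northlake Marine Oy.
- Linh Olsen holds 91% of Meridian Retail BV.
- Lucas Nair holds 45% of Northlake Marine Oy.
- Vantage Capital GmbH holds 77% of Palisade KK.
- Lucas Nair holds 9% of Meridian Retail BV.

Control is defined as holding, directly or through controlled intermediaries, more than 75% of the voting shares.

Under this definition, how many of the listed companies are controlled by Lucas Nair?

1

Lucas holds 93% of Selkirk, so Lucas controls Selkirk.
No other company's threshold is met.
Lucas controls 1 company.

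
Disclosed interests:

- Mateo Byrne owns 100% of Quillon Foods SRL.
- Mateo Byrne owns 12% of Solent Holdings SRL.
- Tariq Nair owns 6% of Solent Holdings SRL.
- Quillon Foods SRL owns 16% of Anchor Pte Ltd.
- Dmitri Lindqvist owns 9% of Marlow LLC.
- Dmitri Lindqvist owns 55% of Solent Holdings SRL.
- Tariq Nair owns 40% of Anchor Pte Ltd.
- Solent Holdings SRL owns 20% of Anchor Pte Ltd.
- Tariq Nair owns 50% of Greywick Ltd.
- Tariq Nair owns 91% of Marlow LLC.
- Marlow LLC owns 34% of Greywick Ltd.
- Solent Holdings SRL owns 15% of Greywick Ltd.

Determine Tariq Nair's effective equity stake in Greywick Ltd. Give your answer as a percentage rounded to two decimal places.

Tariq reaches Greywick along 3 paths.
Via Solent: 6% × 15% = 0.9%.
Via Marlow: 91% × 34% = 30.94%.
Direct stake: 50% = 50%.
Total: 0.9% + 30.94% + 50% = 81.84%.

81.84%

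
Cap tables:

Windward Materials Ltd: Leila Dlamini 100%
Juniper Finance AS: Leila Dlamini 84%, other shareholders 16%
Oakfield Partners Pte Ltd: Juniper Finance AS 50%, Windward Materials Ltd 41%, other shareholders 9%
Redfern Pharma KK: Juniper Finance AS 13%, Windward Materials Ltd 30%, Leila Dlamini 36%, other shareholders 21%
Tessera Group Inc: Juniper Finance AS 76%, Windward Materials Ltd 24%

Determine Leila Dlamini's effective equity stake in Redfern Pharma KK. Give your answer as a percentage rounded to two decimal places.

76.92%

Leila reaches Redfern along 3 paths.
Via Juniper: 84% × 13% = 10.92%.
Via Windward: 100% × 30% = 30%.
Direct stake: 36% = 36%.
Total: 10.92% + 30% + 36% = 76.92%.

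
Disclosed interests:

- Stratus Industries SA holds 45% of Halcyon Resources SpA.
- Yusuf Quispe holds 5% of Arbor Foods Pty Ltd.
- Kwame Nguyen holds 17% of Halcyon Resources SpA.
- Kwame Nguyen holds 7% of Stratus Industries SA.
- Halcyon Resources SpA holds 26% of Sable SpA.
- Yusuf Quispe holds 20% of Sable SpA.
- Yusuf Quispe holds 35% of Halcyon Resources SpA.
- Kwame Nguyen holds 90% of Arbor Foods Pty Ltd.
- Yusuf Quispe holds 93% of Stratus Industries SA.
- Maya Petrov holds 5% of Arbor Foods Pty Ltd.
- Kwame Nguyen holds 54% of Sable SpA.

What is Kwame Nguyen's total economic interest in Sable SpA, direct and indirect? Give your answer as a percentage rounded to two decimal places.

Kwame reaches Sable along 3 paths.
Direct stake: 54% = 54%.
Via Stratus → Halcyon: 7% × 45% × 26% = 0.819%.
Via Halcyon: 17% × 26% = 4.42%.
Total: 54% + 0.819% + 4.42% = 59.239%.
Rounded: 59.24%.

59.24%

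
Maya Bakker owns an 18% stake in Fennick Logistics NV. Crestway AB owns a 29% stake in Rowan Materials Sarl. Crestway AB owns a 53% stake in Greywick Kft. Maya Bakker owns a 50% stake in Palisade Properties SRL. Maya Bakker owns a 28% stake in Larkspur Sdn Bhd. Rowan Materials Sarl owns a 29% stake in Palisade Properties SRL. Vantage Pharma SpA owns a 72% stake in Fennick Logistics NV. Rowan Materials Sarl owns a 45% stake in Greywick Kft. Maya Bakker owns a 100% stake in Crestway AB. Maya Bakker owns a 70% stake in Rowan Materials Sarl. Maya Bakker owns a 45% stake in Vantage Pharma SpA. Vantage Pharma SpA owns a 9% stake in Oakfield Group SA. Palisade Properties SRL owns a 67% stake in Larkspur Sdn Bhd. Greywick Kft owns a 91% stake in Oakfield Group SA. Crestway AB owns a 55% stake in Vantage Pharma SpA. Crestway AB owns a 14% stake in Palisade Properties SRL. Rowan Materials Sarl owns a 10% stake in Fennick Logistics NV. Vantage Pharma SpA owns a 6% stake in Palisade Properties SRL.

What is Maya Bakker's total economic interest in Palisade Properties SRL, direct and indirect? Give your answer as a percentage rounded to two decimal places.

Maya reaches Palisade along 6 paths.
Via Crestway: 100% × 14% = 14%.
Via Vantage: 45% × 6% = 2.7%.
Via Crestway → Vantage: 100% × 55% × 6% = 3.3%.
Direct stake: 50% = 50%.
Via Crestway → Rowan: 100% × 29% × 29% = 8.41%.
Via Rowan: 70% × 29% = 20.3%.
Total: 14% + 2.7% + 3.3% + 50% + 8.41% + 20.3% = 98.71%.

98.71%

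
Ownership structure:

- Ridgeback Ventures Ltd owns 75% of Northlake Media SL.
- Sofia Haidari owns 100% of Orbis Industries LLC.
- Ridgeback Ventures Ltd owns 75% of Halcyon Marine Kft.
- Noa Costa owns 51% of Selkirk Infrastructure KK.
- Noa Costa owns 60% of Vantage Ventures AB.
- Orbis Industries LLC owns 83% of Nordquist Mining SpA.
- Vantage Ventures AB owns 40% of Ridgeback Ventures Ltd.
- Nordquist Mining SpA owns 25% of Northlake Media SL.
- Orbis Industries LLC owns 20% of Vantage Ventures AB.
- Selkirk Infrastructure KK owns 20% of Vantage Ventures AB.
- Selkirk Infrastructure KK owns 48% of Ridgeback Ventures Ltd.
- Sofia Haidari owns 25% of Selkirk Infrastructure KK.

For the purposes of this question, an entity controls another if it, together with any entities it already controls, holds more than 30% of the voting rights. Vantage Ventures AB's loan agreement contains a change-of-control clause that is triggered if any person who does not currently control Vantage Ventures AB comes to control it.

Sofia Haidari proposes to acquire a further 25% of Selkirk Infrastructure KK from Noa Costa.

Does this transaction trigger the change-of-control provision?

The purchase adds only to Sofia's holdings (Noa's stake shrinks), so Sofia is the only person who could newly come to control Vantage.
Sofia holds 100% of Orbis, so Sofia controls Orbis.
Orbis holds 83% of Nordquist, so Sofia controls Nordquist.
In Vantage, Sofia's side holds only 20%, not > 30%.
So before the transaction, Sofia does not control Vantage.
After the purchase, Sofia's direct stake in Selkirk rises to 25% + 25% = 50%, and Noa's stake falls to 26%.
Sofia holds 50% of Selkirk, so Sofia controls Selkirk.
Selkirk and Orbis together hold 20% + 20% = 40% of Vantage, so Sofia controls Vantage.
Sofia did not control Vantage before and does after, so the clause is triggered.

Yes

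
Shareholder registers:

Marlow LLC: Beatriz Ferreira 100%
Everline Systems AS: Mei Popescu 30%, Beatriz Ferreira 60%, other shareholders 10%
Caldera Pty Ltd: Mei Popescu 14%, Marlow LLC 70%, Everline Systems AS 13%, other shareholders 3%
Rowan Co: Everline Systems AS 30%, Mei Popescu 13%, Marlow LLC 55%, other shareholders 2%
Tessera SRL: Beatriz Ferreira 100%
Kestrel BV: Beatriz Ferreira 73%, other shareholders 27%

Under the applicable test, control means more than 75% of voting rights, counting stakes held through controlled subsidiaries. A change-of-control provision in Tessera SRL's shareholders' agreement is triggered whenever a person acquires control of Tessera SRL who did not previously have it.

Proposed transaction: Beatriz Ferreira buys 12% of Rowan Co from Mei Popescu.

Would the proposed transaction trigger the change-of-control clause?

The purchase adds only to Beatriz's holdings (Mei's stake shrinks), so Beatriz is the only person who could newly come to control Tessera.
Beatriz holds 100% of Tessera, so Beatriz controls Tessera.
So Beatriz already controls Tessera before the transaction.
After the purchase, Beatriz holds 12% of Rowan directly, and Mei's stake falls to 1%.
Beatriz controlled Tessera already, so this is not a new person acquiring control; every other person's position is unchanged or reduced.
No new person acquires control, so the clause is not triggered.

No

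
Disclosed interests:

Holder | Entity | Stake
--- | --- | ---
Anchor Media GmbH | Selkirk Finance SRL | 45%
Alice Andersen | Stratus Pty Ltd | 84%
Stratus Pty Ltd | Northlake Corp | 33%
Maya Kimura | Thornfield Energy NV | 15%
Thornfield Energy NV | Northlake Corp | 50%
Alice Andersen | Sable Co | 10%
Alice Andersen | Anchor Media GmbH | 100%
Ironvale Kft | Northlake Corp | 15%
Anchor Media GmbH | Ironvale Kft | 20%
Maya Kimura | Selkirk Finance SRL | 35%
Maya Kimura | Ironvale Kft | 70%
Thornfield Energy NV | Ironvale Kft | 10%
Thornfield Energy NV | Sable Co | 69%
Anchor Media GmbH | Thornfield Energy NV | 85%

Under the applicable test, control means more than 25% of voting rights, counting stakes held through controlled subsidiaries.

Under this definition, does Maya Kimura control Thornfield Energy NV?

No

Maya holds 70% of Ironvale, so Maya controls Ironvale.
Maya holds 35% of Selkirk, so Maya controls Selkirk.
In Thornfield, Maya's side holds only 15%, not > 25%.
So Maya does not control Thornfield.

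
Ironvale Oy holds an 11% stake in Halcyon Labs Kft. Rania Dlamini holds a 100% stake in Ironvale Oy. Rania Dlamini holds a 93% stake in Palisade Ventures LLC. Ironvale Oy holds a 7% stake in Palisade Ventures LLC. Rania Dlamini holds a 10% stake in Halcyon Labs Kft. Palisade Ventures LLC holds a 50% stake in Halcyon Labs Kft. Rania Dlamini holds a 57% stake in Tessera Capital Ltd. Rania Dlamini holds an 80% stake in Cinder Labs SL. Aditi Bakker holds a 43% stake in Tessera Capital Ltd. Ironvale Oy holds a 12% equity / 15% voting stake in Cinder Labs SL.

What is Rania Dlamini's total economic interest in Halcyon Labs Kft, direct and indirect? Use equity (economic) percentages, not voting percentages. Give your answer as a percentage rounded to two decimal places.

71.00%

Rania reaches Halcyon along 4 paths.
Via Palisade: 93% × 50% = 46.5%.
Via Ironvale → Palisade: 100% × 7% × 50% = 3.5%.
Direct stake: 10% = 10%.
Via Ironvale: 100% × 11% = 11%.
Total: 46.5% + 3.5% + 10% + 11% = 71%.
Rounded: 71.00%.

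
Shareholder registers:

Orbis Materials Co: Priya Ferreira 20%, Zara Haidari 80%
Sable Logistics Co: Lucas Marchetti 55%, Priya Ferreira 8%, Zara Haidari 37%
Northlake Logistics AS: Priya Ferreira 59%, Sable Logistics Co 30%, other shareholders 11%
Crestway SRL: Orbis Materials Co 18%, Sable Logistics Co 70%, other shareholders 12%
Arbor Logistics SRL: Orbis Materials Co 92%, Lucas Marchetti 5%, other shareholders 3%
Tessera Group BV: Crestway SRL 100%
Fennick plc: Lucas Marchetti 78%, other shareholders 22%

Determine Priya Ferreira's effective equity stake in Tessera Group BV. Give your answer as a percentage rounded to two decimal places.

9.20%

Priya reaches Tessera along 2 paths.
Via Orbis → Crestway: 20% × 18% × 100% = 3.6%.
Via Sable → Crestway: 8% × 70% × 100% = 5.6%.
Total: 3.6% + 5.6% = 9.2%.
Rounded: 9.20%.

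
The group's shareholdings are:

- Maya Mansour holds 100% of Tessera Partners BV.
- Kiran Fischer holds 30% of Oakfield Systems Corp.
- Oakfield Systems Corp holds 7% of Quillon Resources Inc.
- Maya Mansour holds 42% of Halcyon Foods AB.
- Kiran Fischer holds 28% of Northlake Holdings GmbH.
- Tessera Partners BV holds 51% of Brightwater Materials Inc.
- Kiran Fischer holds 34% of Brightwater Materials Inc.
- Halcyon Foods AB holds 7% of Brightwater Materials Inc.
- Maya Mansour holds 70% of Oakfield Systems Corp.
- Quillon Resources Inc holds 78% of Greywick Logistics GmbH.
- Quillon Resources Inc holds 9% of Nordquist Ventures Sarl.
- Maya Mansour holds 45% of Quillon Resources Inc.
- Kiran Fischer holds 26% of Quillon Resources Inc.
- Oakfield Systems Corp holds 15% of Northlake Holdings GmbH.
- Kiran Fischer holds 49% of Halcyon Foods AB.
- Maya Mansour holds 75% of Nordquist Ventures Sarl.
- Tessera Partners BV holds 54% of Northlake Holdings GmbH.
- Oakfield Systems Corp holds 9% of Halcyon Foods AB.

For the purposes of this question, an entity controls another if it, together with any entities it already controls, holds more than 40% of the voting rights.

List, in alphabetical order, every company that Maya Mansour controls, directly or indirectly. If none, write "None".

Brightwater Materials Inc, Greywick Logistics GmbH, Halcyon Foods AB, Nordquist Ventures Sarl, Northlake Holdings GmbH, Oakfield Systems Corp, Quillon Resources Inc, Tessera Partners BV

Maya holds 70% of Oakfield, so Maya controls Oakfield.
Maya holds 100% of Tessera, so Maya controls Tessera.
Oakfield and Tessera together hold 15% + 54% = 69% of Northlake, so Maya controls Northlake.
Maya and Oakfield together hold 42% + 9% = 51% of Halcyon, so Maya controls Halcyon.
Oakfield and Maya together hold 7% + 45% = 52% of Quillon, so Maya controls Quillon.
Quillon and Maya together hold 9% + 75% = 84% of Nordquist, so Maya controls Nordquist.
Tessera and Halcyon together hold 51% + 7% = 58% of Brightwater, so Maya controls Brightwater.
Quillon holds 78% of Greywick, so Maya controls Greywick.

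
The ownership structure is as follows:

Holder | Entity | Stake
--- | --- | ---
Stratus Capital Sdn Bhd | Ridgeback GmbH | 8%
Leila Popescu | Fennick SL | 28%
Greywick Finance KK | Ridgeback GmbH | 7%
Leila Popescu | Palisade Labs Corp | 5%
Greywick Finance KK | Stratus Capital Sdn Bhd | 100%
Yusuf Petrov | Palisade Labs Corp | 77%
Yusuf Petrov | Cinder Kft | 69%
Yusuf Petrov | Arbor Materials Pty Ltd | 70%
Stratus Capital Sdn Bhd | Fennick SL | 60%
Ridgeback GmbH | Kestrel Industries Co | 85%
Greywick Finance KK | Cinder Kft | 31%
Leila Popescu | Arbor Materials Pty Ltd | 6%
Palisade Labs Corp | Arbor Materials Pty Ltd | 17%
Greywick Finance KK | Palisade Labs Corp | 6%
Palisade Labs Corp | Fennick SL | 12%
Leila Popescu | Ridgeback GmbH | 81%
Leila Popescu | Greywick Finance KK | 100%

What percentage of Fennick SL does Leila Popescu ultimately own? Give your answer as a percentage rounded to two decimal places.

Leila reaches Fennick along 4 paths.
Direct stake: 28% = 28%.
Via Palisade: 5% × 12% = 0.6%.
Via Greywick → Palisade: 100% × 6% × 12% = 0.72%.
Via Greywick → Stratus: 100% × 100% × 60% = 60%.
Total: 28% + 0.6% + 0.72% + 60% = 89.32%.

89.32%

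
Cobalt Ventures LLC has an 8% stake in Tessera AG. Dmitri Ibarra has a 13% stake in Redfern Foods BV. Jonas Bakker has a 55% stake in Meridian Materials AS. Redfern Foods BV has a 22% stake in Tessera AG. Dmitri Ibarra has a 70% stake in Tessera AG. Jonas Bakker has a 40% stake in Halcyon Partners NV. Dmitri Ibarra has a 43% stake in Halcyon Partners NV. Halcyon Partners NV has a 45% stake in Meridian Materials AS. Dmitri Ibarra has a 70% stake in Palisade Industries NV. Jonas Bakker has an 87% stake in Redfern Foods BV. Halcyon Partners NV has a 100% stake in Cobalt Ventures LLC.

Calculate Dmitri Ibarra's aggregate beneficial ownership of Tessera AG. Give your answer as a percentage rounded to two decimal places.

Dmitri reaches Tessera along 3 paths.
Via Redfern: 13% × 22% = 2.86%.
Via Halcyon → Cobalt: 43% × 100% × 8% = 3.44%.
Direct stake: 70% = 70%.
Total: 2.86% + 3.44% + 70% = 76.3%.
Rounded: 76.30%.

76.30%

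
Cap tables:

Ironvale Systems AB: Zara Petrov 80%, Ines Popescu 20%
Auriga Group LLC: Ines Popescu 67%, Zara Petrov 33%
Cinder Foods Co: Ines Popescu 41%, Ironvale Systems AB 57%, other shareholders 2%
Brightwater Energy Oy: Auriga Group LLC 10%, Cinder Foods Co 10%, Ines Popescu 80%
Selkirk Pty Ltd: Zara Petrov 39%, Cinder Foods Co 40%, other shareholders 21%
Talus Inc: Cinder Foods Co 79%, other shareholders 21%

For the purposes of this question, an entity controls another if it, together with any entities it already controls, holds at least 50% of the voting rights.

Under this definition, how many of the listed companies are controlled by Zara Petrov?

Zara holds 80% of Ironvale, so Zara controls Ironvale.
Ironvale holds 57% of Cinder, so Zara controls Cinder.
Zara and Cinder together hold 39% + 40% = 79% of Selkirk, so Zara controls Selkirk.
Cinder holds 79% of Talus, so Zara controls Talus.
No other company's threshold is met.
Zara controls 4 companies.

4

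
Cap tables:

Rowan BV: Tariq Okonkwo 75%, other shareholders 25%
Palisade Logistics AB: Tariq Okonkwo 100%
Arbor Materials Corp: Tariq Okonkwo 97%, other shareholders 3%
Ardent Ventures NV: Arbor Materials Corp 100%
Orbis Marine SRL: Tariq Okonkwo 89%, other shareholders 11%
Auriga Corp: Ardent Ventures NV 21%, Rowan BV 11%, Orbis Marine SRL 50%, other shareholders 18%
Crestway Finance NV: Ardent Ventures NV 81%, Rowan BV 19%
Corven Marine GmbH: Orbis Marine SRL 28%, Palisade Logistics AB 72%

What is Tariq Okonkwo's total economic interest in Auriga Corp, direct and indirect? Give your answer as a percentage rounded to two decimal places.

73.12%

Tariq reaches Auriga along 3 paths.
Via Arbor → Ardent: 97% × 100% × 21% = 20.37%.
Via Rowan: 75% × 11% = 8.25%.
Via Orbis: 89% × 50% = 44.5%.
Total: 20.37% + 8.25% + 44.5% = 73.12%.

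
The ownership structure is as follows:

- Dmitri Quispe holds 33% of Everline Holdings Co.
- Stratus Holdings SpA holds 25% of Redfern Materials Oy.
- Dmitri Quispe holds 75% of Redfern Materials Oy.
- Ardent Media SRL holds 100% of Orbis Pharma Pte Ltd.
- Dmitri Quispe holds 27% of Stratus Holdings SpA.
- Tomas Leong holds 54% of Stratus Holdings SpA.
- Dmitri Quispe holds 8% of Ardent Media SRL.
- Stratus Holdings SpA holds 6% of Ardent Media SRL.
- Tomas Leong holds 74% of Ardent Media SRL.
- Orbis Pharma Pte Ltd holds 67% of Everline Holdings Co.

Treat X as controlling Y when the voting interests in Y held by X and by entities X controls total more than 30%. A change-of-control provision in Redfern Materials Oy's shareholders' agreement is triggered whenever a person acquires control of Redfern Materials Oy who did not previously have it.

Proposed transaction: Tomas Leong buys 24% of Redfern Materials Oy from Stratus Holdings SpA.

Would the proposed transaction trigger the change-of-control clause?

No

The purchase adds only to Tomas's holdings (Stratus's stake shrinks), so Tomas is the only person who could newly come to control Redfern.
Tomas holds 54% of Stratus, so Tomas controls Stratus.
Tomas and Stratus together hold 74% + 6% = 80% of Ardent, so Tomas controls Ardent.
Ardent holds 100% of Orbis, so Tomas controls Orbis.
Orbis holds 67% of Everline, so Tomas controls Everline.
In Redfern, Tomas's side holds only 25%, not > 30%.
So before the transaction, Tomas does not control Redfern.
After the purchase, Tomas holds 24% of Redfern directly, and Stratus's stake falls to 1%.
After the transaction, Tomas's side holds 1% + 24% = 25% of Redfern, not > 30%, so Tomas still does not control Redfern.
No new person acquires control, so the clause is not triggered.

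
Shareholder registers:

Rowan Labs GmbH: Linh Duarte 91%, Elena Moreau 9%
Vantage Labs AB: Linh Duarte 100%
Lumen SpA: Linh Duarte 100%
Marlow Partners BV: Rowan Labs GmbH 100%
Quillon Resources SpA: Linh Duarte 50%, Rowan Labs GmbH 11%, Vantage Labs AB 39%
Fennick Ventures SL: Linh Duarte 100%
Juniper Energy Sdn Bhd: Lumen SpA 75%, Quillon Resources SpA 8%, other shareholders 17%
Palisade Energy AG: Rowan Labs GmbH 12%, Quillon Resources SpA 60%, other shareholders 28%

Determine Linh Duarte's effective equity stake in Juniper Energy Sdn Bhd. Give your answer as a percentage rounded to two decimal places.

Linh reaches Juniper along 4 paths.
Via Lumen: 100% × 75% = 75%.
Via Quillon: 50% × 8% = 4%.
Via Rowan → Quillon: 91% × 11% × 8% = 0.8008%.
Via Vantage → Quillon: 100% × 39% × 8% = 3.12%.
Total: 75% + 4% + 0.8008% + 3.12% = 82.9208%.
Rounded: 82.92%.

82.92%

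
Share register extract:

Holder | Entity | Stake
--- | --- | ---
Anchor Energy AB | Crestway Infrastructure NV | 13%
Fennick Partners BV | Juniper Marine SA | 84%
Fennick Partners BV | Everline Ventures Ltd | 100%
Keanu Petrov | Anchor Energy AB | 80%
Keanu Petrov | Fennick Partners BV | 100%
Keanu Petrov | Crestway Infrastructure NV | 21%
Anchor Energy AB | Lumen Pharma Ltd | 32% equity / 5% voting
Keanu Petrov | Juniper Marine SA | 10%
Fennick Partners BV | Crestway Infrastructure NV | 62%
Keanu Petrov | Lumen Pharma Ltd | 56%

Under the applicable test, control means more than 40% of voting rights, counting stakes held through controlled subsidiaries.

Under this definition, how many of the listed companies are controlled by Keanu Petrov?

Keanu holds 80% of Anchor, so Keanu controls Anchor.
Keanu holds 100% of Fennick, so Keanu controls Fennick.
Keanu and Anchor together hold 56% + 5% = 61% of Lumen, so Keanu controls Lumen.
Fennick and Keanu together hold 84% + 10% = 94% of Juniper, so Keanu controls Juniper.
Fennick and Keanu and Anchor together hold 62% + 21% + 13% = 96% of Crestway, so Keanu controls Crestway.
Fennick holds 100% of Everline, so Keanu controls Everline.
Keanu controls 6 companies.

6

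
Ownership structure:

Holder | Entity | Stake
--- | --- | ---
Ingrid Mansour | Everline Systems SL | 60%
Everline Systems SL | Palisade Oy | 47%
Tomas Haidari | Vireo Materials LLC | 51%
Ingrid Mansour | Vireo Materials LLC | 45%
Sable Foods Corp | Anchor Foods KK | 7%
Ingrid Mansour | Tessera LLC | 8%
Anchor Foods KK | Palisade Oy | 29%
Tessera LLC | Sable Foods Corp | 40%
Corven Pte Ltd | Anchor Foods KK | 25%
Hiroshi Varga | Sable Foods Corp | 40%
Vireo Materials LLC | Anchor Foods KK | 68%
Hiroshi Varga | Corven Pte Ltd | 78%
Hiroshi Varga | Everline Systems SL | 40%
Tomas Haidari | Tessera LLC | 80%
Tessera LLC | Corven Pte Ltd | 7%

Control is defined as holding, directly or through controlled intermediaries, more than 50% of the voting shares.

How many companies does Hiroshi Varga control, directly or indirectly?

1

Hiroshi holds 78% of Corven, so Hiroshi controls Corven.
No other company's threshold is met.
Hiroshi controls 1 company.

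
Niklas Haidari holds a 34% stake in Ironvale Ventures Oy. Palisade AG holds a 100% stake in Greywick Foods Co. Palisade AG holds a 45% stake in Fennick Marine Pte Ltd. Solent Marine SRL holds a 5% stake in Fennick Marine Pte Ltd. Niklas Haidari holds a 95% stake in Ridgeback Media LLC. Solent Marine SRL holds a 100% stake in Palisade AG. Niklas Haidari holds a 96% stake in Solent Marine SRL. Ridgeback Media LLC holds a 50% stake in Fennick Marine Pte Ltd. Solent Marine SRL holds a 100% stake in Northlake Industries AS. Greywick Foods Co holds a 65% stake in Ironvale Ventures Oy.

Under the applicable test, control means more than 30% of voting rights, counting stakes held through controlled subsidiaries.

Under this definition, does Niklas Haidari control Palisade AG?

Yes

Niklas holds 96% of Solent, so Niklas controls Solent.
Solent holds 100% of Palisade, so Niklas controls Palisade.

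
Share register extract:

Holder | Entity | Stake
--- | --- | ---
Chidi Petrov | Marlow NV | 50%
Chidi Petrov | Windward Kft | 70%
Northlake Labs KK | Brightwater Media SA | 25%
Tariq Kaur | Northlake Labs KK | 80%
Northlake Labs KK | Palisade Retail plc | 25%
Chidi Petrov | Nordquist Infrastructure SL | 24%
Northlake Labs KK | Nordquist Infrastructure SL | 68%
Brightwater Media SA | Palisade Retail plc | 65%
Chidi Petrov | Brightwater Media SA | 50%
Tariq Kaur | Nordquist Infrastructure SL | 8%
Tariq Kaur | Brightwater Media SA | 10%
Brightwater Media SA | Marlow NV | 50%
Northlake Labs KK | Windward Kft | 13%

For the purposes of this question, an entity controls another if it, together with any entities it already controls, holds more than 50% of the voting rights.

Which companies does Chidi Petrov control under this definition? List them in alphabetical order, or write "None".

Windward Kft

Chidi holds 70% of Windward, so Chidi controls Windward.
No other company's threshold is met.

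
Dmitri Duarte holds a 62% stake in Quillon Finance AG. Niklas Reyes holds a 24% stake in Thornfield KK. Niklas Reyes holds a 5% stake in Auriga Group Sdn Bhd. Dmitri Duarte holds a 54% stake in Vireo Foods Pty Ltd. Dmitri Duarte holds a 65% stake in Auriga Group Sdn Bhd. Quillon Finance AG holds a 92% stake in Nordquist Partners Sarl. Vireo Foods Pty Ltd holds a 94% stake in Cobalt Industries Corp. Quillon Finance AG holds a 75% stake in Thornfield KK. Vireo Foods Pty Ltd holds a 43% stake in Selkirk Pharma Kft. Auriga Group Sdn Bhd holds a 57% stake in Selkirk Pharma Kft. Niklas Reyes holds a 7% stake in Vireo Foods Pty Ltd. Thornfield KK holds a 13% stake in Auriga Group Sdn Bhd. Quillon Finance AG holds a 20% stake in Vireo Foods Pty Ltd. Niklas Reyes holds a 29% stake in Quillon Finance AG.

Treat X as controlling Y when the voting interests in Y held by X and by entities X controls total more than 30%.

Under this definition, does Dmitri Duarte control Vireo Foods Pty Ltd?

Dmitri holds 62% of Quillon, so Dmitri controls Quillon.
Dmitri and Quillon together hold 54% + 20% = 74% of Vireo, so Dmitri controls Vireo.

Yes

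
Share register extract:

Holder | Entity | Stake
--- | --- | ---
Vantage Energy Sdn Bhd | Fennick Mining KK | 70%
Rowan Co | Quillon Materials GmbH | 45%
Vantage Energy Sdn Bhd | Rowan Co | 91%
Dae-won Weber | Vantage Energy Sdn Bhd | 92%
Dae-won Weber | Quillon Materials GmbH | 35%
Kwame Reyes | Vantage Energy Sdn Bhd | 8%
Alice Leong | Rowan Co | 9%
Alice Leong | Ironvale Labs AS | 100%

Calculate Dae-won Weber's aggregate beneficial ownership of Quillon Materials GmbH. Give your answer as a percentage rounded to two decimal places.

Dae-won reaches Quillon along 2 paths.
Direct stake: 35% = 35%.
Via Vantage → Rowan: 92% × 91% × 45% = 37.674%.
Total: 35% + 37.674% = 72.674%.
Rounded: 72.67%.

72.67%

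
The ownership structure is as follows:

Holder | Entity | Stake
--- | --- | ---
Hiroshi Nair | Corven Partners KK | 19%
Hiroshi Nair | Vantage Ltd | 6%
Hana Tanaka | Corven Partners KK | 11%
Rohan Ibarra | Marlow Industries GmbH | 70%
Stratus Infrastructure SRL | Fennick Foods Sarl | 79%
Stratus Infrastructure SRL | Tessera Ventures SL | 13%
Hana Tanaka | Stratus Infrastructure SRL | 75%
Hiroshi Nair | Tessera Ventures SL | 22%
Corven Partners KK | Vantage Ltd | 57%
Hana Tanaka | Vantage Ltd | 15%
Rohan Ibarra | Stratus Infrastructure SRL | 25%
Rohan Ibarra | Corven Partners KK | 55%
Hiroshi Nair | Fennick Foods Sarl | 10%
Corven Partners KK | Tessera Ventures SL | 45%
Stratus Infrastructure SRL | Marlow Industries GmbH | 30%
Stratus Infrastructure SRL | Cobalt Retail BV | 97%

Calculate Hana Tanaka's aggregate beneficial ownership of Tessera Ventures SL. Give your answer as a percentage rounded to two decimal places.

14.70%

Hana reaches Tessera along 2 paths.
Via Stratus: 75% × 13% = 9.75%.
Via Corven: 11% × 45% = 4.95%.
Total: 9.75% + 4.95% = 14.7%.
Rounded: 14.70%.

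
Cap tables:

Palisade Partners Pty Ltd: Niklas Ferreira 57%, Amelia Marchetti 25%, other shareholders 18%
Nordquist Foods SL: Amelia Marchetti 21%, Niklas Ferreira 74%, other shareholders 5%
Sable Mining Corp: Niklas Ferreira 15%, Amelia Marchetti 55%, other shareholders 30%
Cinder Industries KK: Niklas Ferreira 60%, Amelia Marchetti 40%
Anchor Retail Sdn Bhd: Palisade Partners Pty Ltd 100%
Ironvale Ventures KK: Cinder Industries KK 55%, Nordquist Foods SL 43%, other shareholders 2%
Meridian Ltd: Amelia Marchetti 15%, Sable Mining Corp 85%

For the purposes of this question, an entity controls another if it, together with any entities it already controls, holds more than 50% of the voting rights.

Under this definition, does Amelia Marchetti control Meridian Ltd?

Yes

Amelia holds 55% of Sable, so Amelia controls Sable.
Amelia and Sable together hold 15% + 85% = 100% of Meridian, so Amelia controls Meridian.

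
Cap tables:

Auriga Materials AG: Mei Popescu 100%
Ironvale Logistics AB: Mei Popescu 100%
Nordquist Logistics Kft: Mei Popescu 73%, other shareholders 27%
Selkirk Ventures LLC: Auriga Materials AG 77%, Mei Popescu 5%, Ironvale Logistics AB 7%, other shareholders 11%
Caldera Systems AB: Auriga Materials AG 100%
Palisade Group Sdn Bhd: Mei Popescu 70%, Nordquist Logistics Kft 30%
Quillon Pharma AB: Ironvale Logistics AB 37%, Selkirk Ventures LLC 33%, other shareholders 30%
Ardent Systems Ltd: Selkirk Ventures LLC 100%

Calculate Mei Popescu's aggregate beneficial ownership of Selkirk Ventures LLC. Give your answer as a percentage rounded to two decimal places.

89.00%

Mei reaches Selkirk along 3 paths.
Via Auriga: 100% × 77% = 77%.
Direct stake: 5% = 5%.
Via Ironvale: 100% × 7% = 7%.
Total: 77% + 5% + 7% = 89%.
Rounded: 89.00%.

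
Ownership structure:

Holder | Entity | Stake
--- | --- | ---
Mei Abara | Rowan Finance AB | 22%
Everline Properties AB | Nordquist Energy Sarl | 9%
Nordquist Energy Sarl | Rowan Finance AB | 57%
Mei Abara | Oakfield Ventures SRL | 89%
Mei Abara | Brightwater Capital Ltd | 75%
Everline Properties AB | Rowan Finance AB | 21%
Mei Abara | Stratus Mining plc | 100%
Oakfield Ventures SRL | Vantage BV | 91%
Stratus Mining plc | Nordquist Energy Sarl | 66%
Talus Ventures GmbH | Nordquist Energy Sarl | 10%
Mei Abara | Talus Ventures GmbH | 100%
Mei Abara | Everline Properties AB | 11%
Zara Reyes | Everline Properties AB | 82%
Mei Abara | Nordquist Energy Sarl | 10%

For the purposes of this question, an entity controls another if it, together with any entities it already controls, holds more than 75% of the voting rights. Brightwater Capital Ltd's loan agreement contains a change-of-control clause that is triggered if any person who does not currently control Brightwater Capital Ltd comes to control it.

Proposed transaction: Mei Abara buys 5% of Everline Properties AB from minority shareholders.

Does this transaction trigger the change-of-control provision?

No

The purchase changes only Mei's holdings, so Mei is the only person who could newly come to control Brightwater.
Mei holds 100% of Talus, so Mei controls Talus.
Mei holds 100% of Stratus, so Mei controls Stratus.
Mei holds 89% of Oakfield, so Mei controls Oakfield.
Stratus and Talus and Mei together hold 66% + 10% + 10% = 86% of Nordquist, so Mei controls Nordquist.
Nordquist and Mei together hold 57% + 22% = 79% of Rowan, so Mei controls Rowan.
Oakfield holds 91% of Vantage, so Mei controls Vantage.
In Brightwater, Mei's side holds only 75%, not > 75%.
So before the transaction, Mei does not control Brightwater.
After the purchase, Mei's direct stake in Everline rises to 11% + 5% = 16%.
Mei's side now holds 16% of Everline, not > 75%, so Mei still does not control Everline.
After the transaction, Mei's side holds 75% of Brightwater, not > 75%, so Mei still does not control Brightwater.
No new person acquires control, so the clause is not triggered.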